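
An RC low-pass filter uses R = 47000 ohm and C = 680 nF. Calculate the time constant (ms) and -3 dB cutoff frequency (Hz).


Time constant: tau = R * C.
tau = 47000 * 6.80e-07 = 0.03196 s
tau = 31.96 ms
Cutoff frequency: fc = 1 / (2*pi*R*C).
fc = 1 / (2*pi*0.03196) = 4.98 Hz

tau = 31.96 ms, fc = 4.98 Hz


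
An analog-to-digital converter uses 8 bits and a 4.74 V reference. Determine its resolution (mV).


The resolution (LSB) of an ADC is Vref / 2^n.
LSB = 4.74 / 2^8
LSB = 4.74 / 256
LSB = 0.01851563 V = 18.515625 mV

18.515625 mV


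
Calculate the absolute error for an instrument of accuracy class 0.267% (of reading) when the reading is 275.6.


Absolute error = (accuracy% / 100) * reading.
Error = (0.267 / 100) * 275.6
Error = 0.00267 * 275.6
Error = 0.7359

0.7359


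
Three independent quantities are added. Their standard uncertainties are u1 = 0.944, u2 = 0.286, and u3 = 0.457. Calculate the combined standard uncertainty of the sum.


For a sum of independent quantities, uc = sqrt(u1^2 + u2^2 + u3^2).
uc = sqrt(0.944^2 + 0.286^2 + 0.457^2)
uc = sqrt(0.891136 + 0.081796 + 0.208849)
uc = 1.0871

1.0871


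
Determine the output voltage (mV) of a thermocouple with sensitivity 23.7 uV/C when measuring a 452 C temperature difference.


The thermocouple output V = sensitivity * dT.
V = 23.7 uV/C * 452 C
V = 10712.4 uV
V = 10.712 mV

10.712 mV


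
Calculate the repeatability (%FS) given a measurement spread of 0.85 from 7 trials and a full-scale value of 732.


Repeatability = (spread / full scale) * 100%.
R = (0.85 / 732) * 100
R = 0.116 %FS

0.116 %FS


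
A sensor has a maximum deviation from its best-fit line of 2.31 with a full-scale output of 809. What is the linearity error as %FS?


Linearity error = (max deviation / full scale) * 100%.
Linearity = (2.31 / 809) * 100
Linearity = 0.286 %FS

0.286 %FS


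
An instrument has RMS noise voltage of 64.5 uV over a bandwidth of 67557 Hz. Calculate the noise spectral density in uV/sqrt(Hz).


Noise spectral density = Vrms / sqrt(BW).
NSD = 64.5 / sqrt(67557)
NSD = 64.5 / 259.9173
NSD = 0.2482 uV/sqrt(Hz)

0.2482 uV/sqrt(Hz)


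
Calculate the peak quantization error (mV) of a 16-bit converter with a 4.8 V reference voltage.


The maximum quantization error is +/- LSB/2.
LSB = Vref / 2^n = 4.8 / 65536 = 7.324e-05 V
Max error = LSB / 2 = 7.324e-05 / 2 = 3.662e-05 V
Max error = 0.0366 mV

0.0366 mV


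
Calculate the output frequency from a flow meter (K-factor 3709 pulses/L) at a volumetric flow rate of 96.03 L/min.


Frequency = K * Q / 60 (converting L/min to L/s).
f = 3709 * 96.03 / 60
f = 356175.27 / 60
f = 5936.25 Hz

5936.25 Hz


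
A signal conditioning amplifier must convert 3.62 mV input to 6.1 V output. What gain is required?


Gain = Vout / Vin (converting to same units).
G = 6.1 V / 3.62 mV
G = 6100.0 mV / 3.62 mV
G = 1685.08

1685.08


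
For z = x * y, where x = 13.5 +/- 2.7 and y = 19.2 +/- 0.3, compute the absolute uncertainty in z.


For a product z = x*y, the relative uncertainty is:
uz/z = sqrt((ux/x)^2 + (uy/y)^2)
Relative uncertainties: ux/x = 2.7/13.5 = 0.2
uy/y = 0.3/19.2 = 0.015625
z = 13.5 * 19.2 = 259.2
uz = 259.2 * sqrt(0.2^2 + 0.015625^2) = 51.998

51.998


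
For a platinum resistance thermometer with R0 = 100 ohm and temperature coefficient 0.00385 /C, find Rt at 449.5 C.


The RTD equation: Rt = R0 * (1 + alpha * T).
Rt = 100 * (1 + 0.00385 * 449.5)
Rt = 100 * (1 + 1.730575)
Rt = 100 * 2.730575
Rt = 273.058 ohm

273.058 ohm


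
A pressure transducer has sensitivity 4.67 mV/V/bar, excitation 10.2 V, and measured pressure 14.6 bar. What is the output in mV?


Output = sensitivity * Vex * P.
Vout = 4.67 * 10.2 * 14.6
Vout = 47.634 * 14.6
Vout = 695.46 mV

695.46 mV


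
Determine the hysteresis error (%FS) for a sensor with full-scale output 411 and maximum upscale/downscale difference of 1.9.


Hysteresis = (max difference / full scale) * 100%.
H = (1.9 / 411) * 100
H = 0.462 %FS

0.462 %FS


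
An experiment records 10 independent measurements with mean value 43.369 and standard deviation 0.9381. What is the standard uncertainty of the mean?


The standard uncertainty for Type A evaluation is u = s / sqrt(n).
u = 0.9381 / sqrt(10)
u = 0.9381 / 3.1623
u = 0.2967

0.2967


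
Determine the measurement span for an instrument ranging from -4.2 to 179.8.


Span = upper range - lower range.
Span = 179.8 - (-4.2)
Span = 184.0

184.0


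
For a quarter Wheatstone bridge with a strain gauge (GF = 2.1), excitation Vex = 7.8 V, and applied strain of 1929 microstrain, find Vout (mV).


Quarter bridge output: Vout = (GF * epsilon * Vex) / 4.
Vout = (2.1 * 1929e-6 * 7.8) / 4
Vout = 0.03159702 / 4 V
Vout = 0.00789925 V = 7.8993 mV

7.8993 mV


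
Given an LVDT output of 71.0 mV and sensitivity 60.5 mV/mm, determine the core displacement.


Displacement = Vout / sensitivity.
d = 71.0 / 60.5
d = 1.174 mm

1.174 mm


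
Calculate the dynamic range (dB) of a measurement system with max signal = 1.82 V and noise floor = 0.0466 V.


Dynamic range = 20 * log10(Vmax / Vnoise).
DR = 20 * log10(1.82 / 0.0466)
DR = 20 * log10(39.06)
DR = 31.83 dB

31.83 dB


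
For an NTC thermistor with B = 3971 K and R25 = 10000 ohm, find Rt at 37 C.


NTC thermistor equation: Rt = R25 * exp(B * (1/T - 1/T25)).
T in Kelvin: 310.15 K, T25 = 298.15 K
1/T - 1/T25 = 1/310.15 - 1/298.15 = -0.00012977
B * (1/T - 1/T25) = 3971 * -0.00012977 = -0.5153
Rt = 10000 * exp(-0.5153) = 5973.1 ohm

5973.1 ohm


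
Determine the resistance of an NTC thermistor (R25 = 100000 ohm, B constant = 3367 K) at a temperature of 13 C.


NTC thermistor equation: Rt = R25 * exp(B * (1/T - 1/T25)).
T in Kelvin: 286.15 K, T25 = 298.15 K
1/T - 1/T25 = 1/286.15 - 1/298.15 = 0.00014065
B * (1/T - 1/T25) = 3367 * 0.00014065 = 0.4736
Rt = 100000 * exp(0.4736) = 160573.7 ohm

160573.7 ohm


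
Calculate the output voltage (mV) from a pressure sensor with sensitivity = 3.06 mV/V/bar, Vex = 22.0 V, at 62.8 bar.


Output = sensitivity * Vex * P.
Vout = 3.06 * 22.0 * 62.8
Vout = 67.32 * 62.8
Vout = 4227.7 mV

4227.7 mV


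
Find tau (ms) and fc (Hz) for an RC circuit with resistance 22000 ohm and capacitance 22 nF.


Time constant: tau = R * C.
tau = 22000 * 2.20e-08 = 0.000484 s
tau = 0.484 ms
Cutoff frequency: fc = 1 / (2*pi*R*C).
fc = 1 / (2*pi*0.000484) = 328.83 Hz

tau = 0.484 ms, fc = 328.83 Hz


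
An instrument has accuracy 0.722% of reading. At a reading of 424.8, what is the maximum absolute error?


Absolute error = (accuracy% / 100) * reading.
Error = (0.722 / 100) * 424.8
Error = 0.00722 * 424.8
Error = 3.0671

3.0671


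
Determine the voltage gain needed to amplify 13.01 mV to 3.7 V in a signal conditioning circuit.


Gain = Vout / Vin (converting to same units).
G = 3.7 V / 13.01 mV
G = 3700.0 mV / 13.01 mV
G = 284.4

284.4


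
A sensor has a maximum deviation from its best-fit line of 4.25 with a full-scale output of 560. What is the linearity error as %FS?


Linearity error = (max deviation / full scale) * 100%.
Linearity = (4.25 / 560) * 100
Linearity = 0.759 %FS

0.759 %FS


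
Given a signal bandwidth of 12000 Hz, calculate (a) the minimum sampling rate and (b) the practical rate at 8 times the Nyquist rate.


By Nyquist theorem, fs_min = 2 * fmax.
fs_min = 2 * 12000 = 24000 Hz
Practical rate = 8 * fs_min = 8 * 24000 = 192000 Hz

fs_min = 24000 Hz, fs_practical = 192000 Hz


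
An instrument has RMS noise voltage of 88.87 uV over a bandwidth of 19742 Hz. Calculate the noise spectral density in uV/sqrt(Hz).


Noise spectral density = Vrms / sqrt(BW).
NSD = 88.87 / sqrt(19742)
NSD = 88.87 / 140.5062
NSD = 0.6325 uV/sqrt(Hz)

0.6325 uV/sqrt(Hz)


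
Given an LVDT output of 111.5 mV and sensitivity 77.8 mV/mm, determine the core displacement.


Displacement = Vout / sensitivity.
d = 111.5 / 77.8
d = 1.433 mm

1.433 mm


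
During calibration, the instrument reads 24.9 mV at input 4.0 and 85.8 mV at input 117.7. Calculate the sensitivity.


Sensitivity = (y2 - y1) / (x2 - x1).
S = (85.8 - 24.9) / (117.7 - 4.0)
S = 60.9 / 113.7
S = 0.5356 mV/unit

0.5356 mV/unit


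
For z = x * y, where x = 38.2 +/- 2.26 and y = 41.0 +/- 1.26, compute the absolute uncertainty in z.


For a product z = x*y, the relative uncertainty is:
uz/z = sqrt((ux/x)^2 + (uy/y)^2)
Relative uncertainties: ux/x = 2.26/38.2 = 0.059162
uy/y = 1.26/41.0 = 0.030732
z = 38.2 * 41.0 = 1566.2
uz = 1566.2 * sqrt(0.059162^2 + 0.030732^2) = 104.415

104.415


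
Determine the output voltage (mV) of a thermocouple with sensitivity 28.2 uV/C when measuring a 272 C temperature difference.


The thermocouple output V = sensitivity * dT.
V = 28.2 uV/C * 272 C
V = 7670.4 uV
V = 7.67 mV

7.67 mV


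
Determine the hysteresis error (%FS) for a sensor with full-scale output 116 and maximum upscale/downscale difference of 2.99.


Hysteresis = (max difference / full scale) * 100%.
H = (2.99 / 116) * 100
H = 2.578 %FS

2.578 %FS


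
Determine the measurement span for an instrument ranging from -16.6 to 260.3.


Span = upper range - lower range.
Span = 260.3 - (-16.6)
Span = 276.9

276.9


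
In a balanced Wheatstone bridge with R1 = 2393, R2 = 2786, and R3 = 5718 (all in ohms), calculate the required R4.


At balance: R1*R4 = R2*R3, so R4 = R2*R3/R1.
R4 = 2786 * 5718 / 2393
R4 = 15930348 / 2393
R4 = 6657.06 ohm

6657.06 ohm


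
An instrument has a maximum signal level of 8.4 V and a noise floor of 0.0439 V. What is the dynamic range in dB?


Dynamic range = 20 * log10(Vmax / Vnoise).
DR = 20 * log10(8.4 / 0.0439)
DR = 20 * log10(191.34)
DR = 45.64 dB

45.64 dB


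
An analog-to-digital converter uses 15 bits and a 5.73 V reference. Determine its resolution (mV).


The resolution (LSB) of an ADC is Vref / 2^n.
LSB = 5.73 / 2^15
LSB = 5.73 / 32768
LSB = 0.00017487 V = 0.17486572 mV

0.17486572 mV


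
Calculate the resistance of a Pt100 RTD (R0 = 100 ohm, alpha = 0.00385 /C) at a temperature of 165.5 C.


The RTD equation: Rt = R0 * (1 + alpha * T).
Rt = 100 * (1 + 0.00385 * 165.5)
Rt = 100 * (1 + 0.637175)
Rt = 100 * 1.637175
Rt = 163.718 ohm

163.718 ohm


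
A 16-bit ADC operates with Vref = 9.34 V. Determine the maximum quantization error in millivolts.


The maximum quantization error is +/- LSB/2.
LSB = Vref / 2^n = 9.34 / 65536 = 0.00014252 V
Max error = LSB / 2 = 0.00014252 / 2 = 7.126e-05 V
Max error = 0.0713 mV

0.0713 mV


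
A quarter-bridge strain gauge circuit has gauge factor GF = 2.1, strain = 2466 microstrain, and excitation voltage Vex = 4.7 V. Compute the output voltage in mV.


Quarter bridge output: Vout = (GF * epsilon * Vex) / 4.
Vout = (2.1 * 2466e-6 * 4.7) / 4
Vout = 0.02433942 / 4 V
Vout = 0.00608486 V = 6.0849 mV

6.0849 mV


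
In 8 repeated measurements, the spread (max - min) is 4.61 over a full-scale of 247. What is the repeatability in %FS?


Repeatability = (spread / full scale) * 100%.
R = (4.61 / 247) * 100
R = 1.866 %FS

1.866 %FS


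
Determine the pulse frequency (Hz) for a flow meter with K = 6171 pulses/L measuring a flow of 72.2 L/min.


Frequency = K * Q / 60 (converting L/min to L/s).
f = 6171 * 72.2 / 60
f = 445546.2 / 60
f = 7425.77 Hz

7425.77 Hz


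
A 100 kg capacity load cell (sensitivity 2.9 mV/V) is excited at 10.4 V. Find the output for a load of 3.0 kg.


Vout = rated_output * Vex * (load / capacity).
Vout = 2.9 * 10.4 * (3.0 / 100)
Vout = 2.9 * 10.4 * 0.03
Vout = 0.905 mV

0.905 mV


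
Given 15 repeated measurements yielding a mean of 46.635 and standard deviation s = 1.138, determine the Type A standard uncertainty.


The standard uncertainty for Type A evaluation is u = s / sqrt(n).
u = 1.138 / sqrt(15)
u = 1.138 / 3.873
u = 0.2938

0.2938


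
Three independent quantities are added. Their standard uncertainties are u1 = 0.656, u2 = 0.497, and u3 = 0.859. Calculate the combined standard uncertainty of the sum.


For a sum of independent quantities, uc = sqrt(u1^2 + u2^2 + u3^2).
uc = sqrt(0.656^2 + 0.497^2 + 0.859^2)
uc = sqrt(0.430336 + 0.247009 + 0.737881)
uc = 1.1896

1.1896


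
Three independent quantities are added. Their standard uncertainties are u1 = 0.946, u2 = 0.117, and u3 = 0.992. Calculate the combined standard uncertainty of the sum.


For a sum of independent quantities, uc = sqrt(u1^2 + u2^2 + u3^2).
uc = sqrt(0.946^2 + 0.117^2 + 0.992^2)
uc = sqrt(0.894916 + 0.013689 + 0.984064)
uc = 1.3757

1.3757


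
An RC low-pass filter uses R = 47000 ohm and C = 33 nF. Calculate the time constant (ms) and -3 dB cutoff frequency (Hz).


Time constant: tau = R * C.
tau = 47000 * 3.30e-08 = 0.001551 s
tau = 1.551 ms
Cutoff frequency: fc = 1 / (2*pi*R*C).
fc = 1 / (2*pi*0.001551) = 102.61 Hz

tau = 1.551 ms, fc = 102.61 Hz


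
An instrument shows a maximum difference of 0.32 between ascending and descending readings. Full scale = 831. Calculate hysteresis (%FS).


Hysteresis = (max difference / full scale) * 100%.
H = (0.32 / 831) * 100
H = 0.039 %FS

0.039 %FS


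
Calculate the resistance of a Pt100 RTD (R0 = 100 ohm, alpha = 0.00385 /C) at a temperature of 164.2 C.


The RTD equation: Rt = R0 * (1 + alpha * T).
Rt = 100 * (1 + 0.00385 * 164.2)
Rt = 100 * (1 + 0.63217)
Rt = 100 * 1.63217
Rt = 163.217 ohm

163.217 ohm


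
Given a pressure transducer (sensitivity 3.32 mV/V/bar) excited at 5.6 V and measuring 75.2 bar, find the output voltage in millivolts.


Output = sensitivity * Vex * P.
Vout = 3.32 * 5.6 * 75.2
Vout = 18.592 * 75.2
Vout = 1398.12 mV

1398.12 mV


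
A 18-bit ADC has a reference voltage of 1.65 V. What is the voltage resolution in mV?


The resolution (LSB) of an ADC is Vref / 2^n.
LSB = 1.65 / 2^18
LSB = 1.65 / 262144
LSB = 6.29e-06 V = 0.00629425 mV

0.00629425 mV


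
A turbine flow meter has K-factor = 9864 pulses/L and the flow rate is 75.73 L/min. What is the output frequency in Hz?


Frequency = K * Q / 60 (converting L/min to L/s).
f = 9864 * 75.73 / 60
f = 747000.72 / 60
f = 12450.01 Hz

12450.01 Hz


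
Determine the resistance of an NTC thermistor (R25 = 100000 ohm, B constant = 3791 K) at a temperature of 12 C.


NTC thermistor equation: Rt = R25 * exp(B * (1/T - 1/T25)).
T in Kelvin: 285.15 K, T25 = 298.15 K
1/T - 1/T25 = 1/285.15 - 1/298.15 = 0.00015291
B * (1/T - 1/T25) = 3791 * 0.00015291 = 0.5797
Rt = 100000 * exp(0.5797) = 178546.8 ohm

178546.8 ohm


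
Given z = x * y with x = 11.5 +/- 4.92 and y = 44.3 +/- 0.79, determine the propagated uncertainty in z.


For a product z = x*y, the relative uncertainty is:
uz/z = sqrt((ux/x)^2 + (uy/y)^2)
Relative uncertainties: ux/x = 4.92/11.5 = 0.427826
uy/y = 0.79/44.3 = 0.017833
z = 11.5 * 44.3 = 509.4
uz = 509.4 * sqrt(0.427826^2 + 0.017833^2) = 218.145

218.145


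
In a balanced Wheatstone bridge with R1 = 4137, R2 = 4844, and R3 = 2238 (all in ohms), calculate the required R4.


At balance: R1*R4 = R2*R3, so R4 = R2*R3/R1.
R4 = 4844 * 2238 / 4137
R4 = 10840872 / 4137
R4 = 2620.47 ohm

2620.47 ohm


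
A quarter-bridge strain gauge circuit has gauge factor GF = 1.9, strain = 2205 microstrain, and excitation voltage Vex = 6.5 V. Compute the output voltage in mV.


Quarter bridge output: Vout = (GF * epsilon * Vex) / 4.
Vout = (1.9 * 2205e-6 * 6.5) / 4
Vout = 0.02723175 / 4 V
Vout = 0.00680794 V = 6.8079 mV

6.8079 mV


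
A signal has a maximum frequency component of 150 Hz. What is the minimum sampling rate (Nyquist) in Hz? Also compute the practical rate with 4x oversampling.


By Nyquist theorem, fs_min = 2 * fmax.
fs_min = 2 * 150 = 300 Hz
Practical rate = 4 * fs_min = 4 * 300 = 1200 Hz

fs_min = 300 Hz, fs_practical = 1200 Hz


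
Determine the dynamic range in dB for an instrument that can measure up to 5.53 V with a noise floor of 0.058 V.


Dynamic range = 20 * log10(Vmax / Vnoise).
DR = 20 * log10(5.53 / 0.058)
DR = 20 * log10(95.34)
DR = 39.59 dB

39.59 dB


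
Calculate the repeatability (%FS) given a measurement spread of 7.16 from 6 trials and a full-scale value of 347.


Repeatability = (spread / full scale) * 100%.
R = (7.16 / 347) * 100
R = 2.063 %FS

2.063 %FS


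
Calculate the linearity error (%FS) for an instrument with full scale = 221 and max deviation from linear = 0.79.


Linearity error = (max deviation / full scale) * 100%.
Linearity = (0.79 / 221) * 100
Linearity = 0.357 %FS

0.357 %FS


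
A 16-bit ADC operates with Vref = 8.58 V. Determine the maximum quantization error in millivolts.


The maximum quantization error is +/- LSB/2.
LSB = Vref / 2^n = 8.58 / 65536 = 0.00013092 V
Max error = LSB / 2 = 0.00013092 / 2 = 6.546e-05 V
Max error = 0.0655 mV

0.0655 mV


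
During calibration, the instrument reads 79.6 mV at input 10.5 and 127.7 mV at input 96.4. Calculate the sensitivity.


Sensitivity = (y2 - y1) / (x2 - x1).
S = (127.7 - 79.6) / (96.4 - 10.5)
S = 48.1 / 85.9
S = 0.56 mV/unit

0.56 mV/unit


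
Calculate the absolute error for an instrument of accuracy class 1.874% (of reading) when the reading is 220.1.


Absolute error = (accuracy% / 100) * reading.
Error = (1.874 / 100) * 220.1
Error = 0.01874 * 220.1
Error = 4.1247

4.1247


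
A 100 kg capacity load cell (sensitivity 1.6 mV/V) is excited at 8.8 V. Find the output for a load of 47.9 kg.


Vout = rated_output * Vex * (load / capacity).
Vout = 1.6 * 8.8 * (47.9 / 100)
Vout = 1.6 * 8.8 * 0.479
Vout = 6.744 mV

6.744 mV


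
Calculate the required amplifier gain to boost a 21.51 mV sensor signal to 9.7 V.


Gain = Vout / Vin (converting to same units).
G = 9.7 V / 21.51 mV
G = 9700.0 mV / 21.51 mV
G = 450.95

450.95


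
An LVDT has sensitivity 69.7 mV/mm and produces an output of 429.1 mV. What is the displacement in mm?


Displacement = Vout / sensitivity.
d = 429.1 / 69.7
d = 6.156 mm

6.156 mm


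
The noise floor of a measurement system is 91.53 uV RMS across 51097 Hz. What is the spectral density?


Noise spectral density = Vrms / sqrt(BW).
NSD = 91.53 / sqrt(51097)
NSD = 91.53 / 226.0465
NSD = 0.4049 uV/sqrt(Hz)

0.4049 uV/sqrt(Hz)


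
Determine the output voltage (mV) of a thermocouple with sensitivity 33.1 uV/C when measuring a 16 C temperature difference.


The thermocouple output V = sensitivity * dT.
V = 33.1 uV/C * 16 C
V = 529.6 uV
V = 0.53 mV

0.53 mV


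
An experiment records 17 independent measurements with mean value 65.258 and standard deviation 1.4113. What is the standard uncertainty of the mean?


The standard uncertainty for Type A evaluation is u = s / sqrt(n).
u = 1.4113 / sqrt(17)
u = 1.4113 / 4.1231
u = 0.3423

0.3423


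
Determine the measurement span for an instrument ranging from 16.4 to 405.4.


Span = upper range - lower range.
Span = 405.4 - (16.4)
Span = 389.0

389.0


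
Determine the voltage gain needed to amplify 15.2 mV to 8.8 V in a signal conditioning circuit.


Gain = Vout / Vin (converting to same units).
G = 8.8 V / 15.2 mV
G = 8800.0 mV / 15.2 mV
G = 578.95

578.95


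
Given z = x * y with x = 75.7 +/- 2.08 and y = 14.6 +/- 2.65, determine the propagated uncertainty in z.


For a product z = x*y, the relative uncertainty is:
uz/z = sqrt((ux/x)^2 + (uy/y)^2)
Relative uncertainties: ux/x = 2.08/75.7 = 0.027477
uy/y = 2.65/14.6 = 0.181507
z = 75.7 * 14.6 = 1105.2
uz = 1105.2 * sqrt(0.027477^2 + 0.181507^2) = 202.891

202.891


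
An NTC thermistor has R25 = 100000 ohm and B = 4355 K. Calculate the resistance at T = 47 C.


NTC thermistor equation: Rt = R25 * exp(B * (1/T - 1/T25)).
T in Kelvin: 320.15 K, T25 = 298.15 K
1/T - 1/T25 = 1/320.15 - 1/298.15 = -0.00023048
B * (1/T - 1/T25) = 4355 * -0.00023048 = -1.0037
Rt = 100000 * exp(-1.0037) = 36650.5 ohm

36650.5 ohm


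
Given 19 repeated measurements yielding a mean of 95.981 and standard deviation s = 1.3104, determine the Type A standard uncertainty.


The standard uncertainty for Type A evaluation is u = s / sqrt(n).
u = 1.3104 / sqrt(19)
u = 1.3104 / 4.3589
u = 0.3006

0.3006


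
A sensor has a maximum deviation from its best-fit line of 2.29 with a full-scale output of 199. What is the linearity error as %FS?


Linearity error = (max deviation / full scale) * 100%.
Linearity = (2.29 / 199) * 100
Linearity = 1.151 %FS

1.151 %FS


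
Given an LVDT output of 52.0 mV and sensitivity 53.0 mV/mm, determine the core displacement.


Displacement = Vout / sensitivity.
d = 52.0 / 53.0
d = 0.981 mm

0.981 mm


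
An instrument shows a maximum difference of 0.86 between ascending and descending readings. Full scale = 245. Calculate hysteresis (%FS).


Hysteresis = (max difference / full scale) * 100%.
H = (0.86 / 245) * 100
H = 0.351 %FS

0.351 %FS


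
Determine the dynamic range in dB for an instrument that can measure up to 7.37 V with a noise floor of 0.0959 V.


Dynamic range = 20 * log10(Vmax / Vnoise).
DR = 20 * log10(7.37 / 0.0959)
DR = 20 * log10(76.85)
DR = 37.71 dB

37.71 dB


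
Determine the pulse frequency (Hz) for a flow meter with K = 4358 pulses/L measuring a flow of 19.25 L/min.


Frequency = K * Q / 60 (converting L/min to L/s).
f = 4358 * 19.25 / 60
f = 83891.5 / 60
f = 1398.19 Hz

1398.19 Hz


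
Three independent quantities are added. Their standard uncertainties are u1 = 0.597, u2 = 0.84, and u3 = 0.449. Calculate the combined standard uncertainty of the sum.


For a sum of independent quantities, uc = sqrt(u1^2 + u2^2 + u3^2).
uc = sqrt(0.597^2 + 0.84^2 + 0.449^2)
uc = sqrt(0.356409 + 0.7056 + 0.201601)
uc = 1.1241

1.1241


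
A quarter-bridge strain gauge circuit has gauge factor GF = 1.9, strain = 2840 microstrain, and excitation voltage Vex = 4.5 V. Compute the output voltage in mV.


Quarter bridge output: Vout = (GF * epsilon * Vex) / 4.
Vout = (1.9 * 2840e-6 * 4.5) / 4
Vout = 0.024282 / 4 V
Vout = 0.0060705 V = 6.0705 mV

6.0705 mV


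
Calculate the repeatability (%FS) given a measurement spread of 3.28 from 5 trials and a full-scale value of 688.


Repeatability = (spread / full scale) * 100%.
R = (3.28 / 688) * 100
R = 0.477 %FS

0.477 %FS


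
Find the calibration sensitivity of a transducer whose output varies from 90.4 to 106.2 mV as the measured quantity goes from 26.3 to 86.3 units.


Sensitivity = (y2 - y1) / (x2 - x1).
S = (106.2 - 90.4) / (86.3 - 26.3)
S = 15.8 / 60.0
S = 0.2633 mV/unit

0.2633 mV/unit


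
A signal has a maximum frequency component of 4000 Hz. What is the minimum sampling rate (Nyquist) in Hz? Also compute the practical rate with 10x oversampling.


By Nyquist theorem, fs_min = 2 * fmax.
fs_min = 2 * 4000 = 8000 Hz
Practical rate = 10 * fs_min = 10 * 8000 = 80000 Hz

fs_min = 8000 Hz, fs_practical = 80000 Hz


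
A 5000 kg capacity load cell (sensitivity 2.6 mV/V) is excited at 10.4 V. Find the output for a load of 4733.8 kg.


Vout = rated_output * Vex * (load / capacity).
Vout = 2.6 * 10.4 * (4733.8 / 5000)
Vout = 2.6 * 10.4 * 0.94676
Vout = 25.6 mV

25.6 mV


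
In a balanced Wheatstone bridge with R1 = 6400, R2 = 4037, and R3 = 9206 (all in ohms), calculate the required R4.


At balance: R1*R4 = R2*R3, so R4 = R2*R3/R1.
R4 = 4037 * 9206 / 6400
R4 = 37164622 / 6400
R4 = 5806.97 ohm

5806.97 ohm


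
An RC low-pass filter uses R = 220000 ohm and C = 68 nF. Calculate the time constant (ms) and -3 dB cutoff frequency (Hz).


Time constant: tau = R * C.
tau = 220000 * 6.80e-08 = 0.01496 s
tau = 14.96 ms
Cutoff frequency: fc = 1 / (2*pi*R*C).
fc = 1 / (2*pi*0.01496) = 10.64 Hz

tau = 14.96 ms, fc = 10.64 Hz


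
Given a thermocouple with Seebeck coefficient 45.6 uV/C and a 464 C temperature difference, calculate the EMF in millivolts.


The thermocouple output V = sensitivity * dT.
V = 45.6 uV/C * 464 C
V = 21158.4 uV
V = 21.158 mV

21.158 mV


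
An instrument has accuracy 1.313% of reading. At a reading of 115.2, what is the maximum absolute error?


Absolute error = (accuracy% / 100) * reading.
Error = (1.313 / 100) * 115.2
Error = 0.01313 * 115.2
Error = 1.5126

1.5126


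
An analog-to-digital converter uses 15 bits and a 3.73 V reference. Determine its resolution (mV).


The resolution (LSB) of an ADC is Vref / 2^n.
LSB = 3.73 / 2^15
LSB = 3.73 / 32768
LSB = 0.00011383 V = 0.11383057 mV

0.11383057 mV


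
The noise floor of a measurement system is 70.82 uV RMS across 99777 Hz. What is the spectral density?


Noise spectral density = Vrms / sqrt(BW).
NSD = 70.82 / sqrt(99777)
NSD = 70.82 / 315.875
NSD = 0.2242 uV/sqrt(Hz)

0.2242 uV/sqrt(Hz)


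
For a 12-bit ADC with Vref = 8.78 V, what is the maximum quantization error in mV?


The maximum quantization error is +/- LSB/2.
LSB = Vref / 2^n = 8.78 / 4096 = 0.00214355 V
Max error = LSB / 2 = 0.00214355 / 2 = 0.00107178 V
Max error = 1.0718 mV

1.0718 mV


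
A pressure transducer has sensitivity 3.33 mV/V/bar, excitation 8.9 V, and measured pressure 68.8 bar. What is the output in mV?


Output = sensitivity * Vex * P.
Vout = 3.33 * 8.9 * 68.8
Vout = 29.637 * 68.8
Vout = 2039.03 mV

2039.03 mV


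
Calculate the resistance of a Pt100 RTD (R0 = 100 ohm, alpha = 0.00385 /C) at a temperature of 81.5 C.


The RTD equation: Rt = R0 * (1 + alpha * T).
Rt = 100 * (1 + 0.00385 * 81.5)
Rt = 100 * (1 + 0.313775)
Rt = 100 * 1.313775
Rt = 131.378 ohm

131.378 ohm


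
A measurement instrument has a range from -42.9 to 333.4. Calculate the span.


Span = upper range - lower range.
Span = 333.4 - (-42.9)
Span = 376.3

376.3


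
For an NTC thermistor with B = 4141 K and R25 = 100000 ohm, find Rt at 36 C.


NTC thermistor equation: Rt = R25 * exp(B * (1/T - 1/T25)).
T in Kelvin: 309.15 K, T25 = 298.15 K
1/T - 1/T25 = 1/309.15 - 1/298.15 = -0.00011934
B * (1/T - 1/T25) = 4141 * -0.00011934 = -0.4942
Rt = 100000 * exp(-0.4942) = 61006.5 ohm

61006.5 ohm


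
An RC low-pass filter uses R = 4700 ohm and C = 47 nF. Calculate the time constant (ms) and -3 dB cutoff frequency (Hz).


Time constant: tau = R * C.
tau = 4700 * 4.70e-08 = 0.0002209 s
tau = 0.2209 ms
Cutoff frequency: fc = 1 / (2*pi*R*C).
fc = 1 / (2*pi*0.0002209) = 720.48 Hz

tau = 0.2209 ms, fc = 720.48 Hz


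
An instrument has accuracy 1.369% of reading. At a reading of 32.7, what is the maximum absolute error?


Absolute error = (accuracy% / 100) * reading.
Error = (1.369 / 100) * 32.7
Error = 0.01369 * 32.7
Error = 0.4477

0.4477


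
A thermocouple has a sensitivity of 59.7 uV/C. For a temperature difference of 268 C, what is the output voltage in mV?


The thermocouple output V = sensitivity * dT.
V = 59.7 uV/C * 268 C
V = 15999.6 uV
V = 16.0 mV

16.0 mV


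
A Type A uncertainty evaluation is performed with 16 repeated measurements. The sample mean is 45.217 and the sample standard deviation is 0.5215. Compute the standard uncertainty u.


The standard uncertainty for Type A evaluation is u = s / sqrt(n).
u = 0.5215 / sqrt(16)
u = 0.5215 / 4.0
u = 0.1304

0.1304


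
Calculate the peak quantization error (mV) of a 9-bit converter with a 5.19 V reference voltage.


The maximum quantization error is +/- LSB/2.
LSB = Vref / 2^n = 5.19 / 512 = 0.01013672 V
Max error = LSB / 2 = 0.01013672 / 2 = 0.00506836 V
Max error = 5.0684 mV

5.0684 mV


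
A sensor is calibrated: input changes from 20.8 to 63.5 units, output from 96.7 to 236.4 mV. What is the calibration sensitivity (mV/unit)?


Sensitivity = (y2 - y1) / (x2 - x1).
S = (236.4 - 96.7) / (63.5 - 20.8)
S = 139.7 / 42.7
S = 3.2717 mV/unit

3.2717 mV/unit


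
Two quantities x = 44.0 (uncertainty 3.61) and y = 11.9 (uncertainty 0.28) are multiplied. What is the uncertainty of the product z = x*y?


For a product z = x*y, the relative uncertainty is:
uz/z = sqrt((ux/x)^2 + (uy/y)^2)
Relative uncertainties: ux/x = 3.61/44.0 = 0.082045
uy/y = 0.28/11.9 = 0.023529
z = 44.0 * 11.9 = 523.6
uz = 523.6 * sqrt(0.082045^2 + 0.023529^2) = 44.691

44.691


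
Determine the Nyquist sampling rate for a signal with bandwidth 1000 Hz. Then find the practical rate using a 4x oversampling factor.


By Nyquist theorem, fs_min = 2 * fmax.
fs_min = 2 * 1000 = 2000 Hz
Practical rate = 4 * fs_min = 4 * 2000 = 8000 Hz

fs_min = 2000 Hz, fs_practical = 8000 Hz


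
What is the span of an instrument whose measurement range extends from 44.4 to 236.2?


Span = upper range - lower range.
Span = 236.2 - (44.4)
Span = 191.8

191.8


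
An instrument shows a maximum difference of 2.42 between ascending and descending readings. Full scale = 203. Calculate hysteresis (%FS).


Hysteresis = (max difference / full scale) * 100%.
H = (2.42 / 203) * 100
H = 1.192 %FS

1.192 %FS


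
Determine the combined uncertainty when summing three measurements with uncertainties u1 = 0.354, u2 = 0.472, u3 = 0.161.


For a sum of independent quantities, uc = sqrt(u1^2 + u2^2 + u3^2).
uc = sqrt(0.354^2 + 0.472^2 + 0.161^2)
uc = sqrt(0.125316 + 0.222784 + 0.025921)
uc = 0.6116

0.6116


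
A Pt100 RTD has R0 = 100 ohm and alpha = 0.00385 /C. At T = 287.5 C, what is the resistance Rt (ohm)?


The RTD equation: Rt = R0 * (1 + alpha * T).
Rt = 100 * (1 + 0.00385 * 287.5)
Rt = 100 * (1 + 1.106875)
Rt = 100 * 2.106875
Rt = 210.688 ohm

210.688 ohm


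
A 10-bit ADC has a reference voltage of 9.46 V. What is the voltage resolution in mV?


The resolution (LSB) of an ADC is Vref / 2^n.
LSB = 9.46 / 2^10
LSB = 9.46 / 1024
LSB = 0.00923828 V = 9.23828125 mV

9.23828125 mV


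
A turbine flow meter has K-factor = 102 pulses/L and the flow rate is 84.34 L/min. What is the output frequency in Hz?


Frequency = K * Q / 60 (converting L/min to L/s).
f = 102 * 84.34 / 60
f = 8602.68 / 60
f = 143.38 Hz

143.38 Hz


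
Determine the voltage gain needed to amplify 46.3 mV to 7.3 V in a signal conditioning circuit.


Gain = Vout / Vin (converting to same units).
G = 7.3 V / 46.3 mV
G = 7300.0 mV / 46.3 mV
G = 157.67

157.67


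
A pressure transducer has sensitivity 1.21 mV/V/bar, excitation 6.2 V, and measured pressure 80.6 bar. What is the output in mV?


Output = sensitivity * Vex * P.
Vout = 1.21 * 6.2 * 80.6
Vout = 7.502 * 80.6
Vout = 604.66 mV

604.66 mV


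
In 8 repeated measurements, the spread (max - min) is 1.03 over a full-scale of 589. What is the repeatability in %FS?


Repeatability = (spread / full scale) * 100%.
R = (1.03 / 589) * 100
R = 0.175 %FS

0.175 %FS


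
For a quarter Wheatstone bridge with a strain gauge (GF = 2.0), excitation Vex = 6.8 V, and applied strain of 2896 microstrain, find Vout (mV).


Quarter bridge output: Vout = (GF * epsilon * Vex) / 4.
Vout = (2.0 * 2896e-6 * 6.8) / 4
Vout = 0.0393856 / 4 V
Vout = 0.0098464 V = 9.8464 mV

9.8464 mV


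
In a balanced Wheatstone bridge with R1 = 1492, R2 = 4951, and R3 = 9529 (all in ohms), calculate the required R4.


At balance: R1*R4 = R2*R3, so R4 = R2*R3/R1.
R4 = 4951 * 9529 / 1492
R4 = 47178079 / 1492
R4 = 31620.7 ohm

31620.7 ohm


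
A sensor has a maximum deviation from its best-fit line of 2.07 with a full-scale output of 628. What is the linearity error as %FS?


Linearity error = (max deviation / full scale) * 100%.
Linearity = (2.07 / 628) * 100
Linearity = 0.33 %FS

0.33 %FS


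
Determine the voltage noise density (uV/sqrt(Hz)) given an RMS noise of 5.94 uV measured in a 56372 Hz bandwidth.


Noise spectral density = Vrms / sqrt(BW).
NSD = 5.94 / sqrt(56372)
NSD = 5.94 / 237.4279
NSD = 0.025 uV/sqrt(Hz)

0.025 uV/sqrt(Hz)


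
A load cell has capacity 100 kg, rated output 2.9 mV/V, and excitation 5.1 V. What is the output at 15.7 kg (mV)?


Vout = rated_output * Vex * (load / capacity).
Vout = 2.9 * 5.1 * (15.7 / 100)
Vout = 2.9 * 5.1 * 0.157
Vout = 2.322 mV

2.322 mV


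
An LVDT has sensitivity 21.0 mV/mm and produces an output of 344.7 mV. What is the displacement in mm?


Displacement = Vout / sensitivity.
d = 344.7 / 21.0
d = 16.414 mm

16.414 mm


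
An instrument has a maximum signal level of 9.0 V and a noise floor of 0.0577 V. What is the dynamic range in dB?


Dynamic range = 20 * log10(Vmax / Vnoise).
DR = 20 * log10(9.0 / 0.0577)
DR = 20 * log10(155.98)
DR = 43.86 dB

43.86 dB


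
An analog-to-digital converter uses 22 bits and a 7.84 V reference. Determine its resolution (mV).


The resolution (LSB) of an ADC is Vref / 2^n.
LSB = 7.84 / 2^22
LSB = 7.84 / 4194304
LSB = 1.87e-06 V = 0.0018692 mV

0.0018692 mV


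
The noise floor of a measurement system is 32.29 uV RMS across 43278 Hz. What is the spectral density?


Noise spectral density = Vrms / sqrt(BW).
NSD = 32.29 / sqrt(43278)
NSD = 32.29 / 208.0337
NSD = 0.1552 uV/sqrt(Hz)

0.1552 uV/sqrt(Hz)


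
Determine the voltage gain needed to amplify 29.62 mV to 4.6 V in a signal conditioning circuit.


Gain = Vout / Vin (converting to same units).
G = 4.6 V / 29.62 mV
G = 4600.0 mV / 29.62 mV
G = 155.3

155.3


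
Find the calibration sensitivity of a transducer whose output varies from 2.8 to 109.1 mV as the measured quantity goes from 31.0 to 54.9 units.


Sensitivity = (y2 - y1) / (x2 - x1).
S = (109.1 - 2.8) / (54.9 - 31.0)
S = 106.3 / 23.9
S = 4.4477 mV/unit

4.4477 mV/unit


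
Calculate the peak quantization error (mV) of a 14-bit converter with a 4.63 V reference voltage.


The maximum quantization error is +/- LSB/2.
LSB = Vref / 2^n = 4.63 / 16384 = 0.00028259 V
Max error = LSB / 2 = 0.00028259 / 2 = 0.0001413 V
Max error = 0.1413 mV

0.1413 mV


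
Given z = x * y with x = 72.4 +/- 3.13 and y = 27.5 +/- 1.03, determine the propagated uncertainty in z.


For a product z = x*y, the relative uncertainty is:
uz/z = sqrt((ux/x)^2 + (uy/y)^2)
Relative uncertainties: ux/x = 3.13/72.4 = 0.043232
uy/y = 1.03/27.5 = 0.037455
z = 72.4 * 27.5 = 1991.0
uz = 1991.0 * sqrt(0.043232^2 + 0.037455^2) = 113.885

113.885


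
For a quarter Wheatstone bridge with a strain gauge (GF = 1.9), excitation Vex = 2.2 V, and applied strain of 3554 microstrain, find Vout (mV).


Quarter bridge output: Vout = (GF * epsilon * Vex) / 4.
Vout = (1.9 * 3554e-6 * 2.2) / 4
Vout = 0.01485572 / 4 V
Vout = 0.00371393 V = 3.7139 mV

3.7139 mV


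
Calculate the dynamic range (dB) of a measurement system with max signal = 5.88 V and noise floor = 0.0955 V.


Dynamic range = 20 * log10(Vmax / Vnoise).
DR = 20 * log10(5.88 / 0.0955)
DR = 20 * log10(61.57)
DR = 35.79 dB

35.79 dB


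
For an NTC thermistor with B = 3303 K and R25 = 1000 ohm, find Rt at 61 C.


NTC thermistor equation: Rt = R25 * exp(B * (1/T - 1/T25)).
T in Kelvin: 334.15 K, T25 = 298.15 K
1/T - 1/T25 = 1/334.15 - 1/298.15 = -0.00036135
B * (1/T - 1/T25) = 3303 * -0.00036135 = -1.1935
Rt = 1000 * exp(-1.1935) = 303.1 ohm

303.1 ohm


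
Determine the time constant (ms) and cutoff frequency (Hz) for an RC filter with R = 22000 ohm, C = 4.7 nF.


Time constant: tau = R * C.
tau = 22000 * 4.70e-09 = 0.0001034 s
tau = 0.1034 ms
Cutoff frequency: fc = 1 / (2*pi*R*C).
fc = 1 / (2*pi*0.0001034) = 1539.22 Hz

tau = 0.1034 ms, fc = 1539.22 Hz


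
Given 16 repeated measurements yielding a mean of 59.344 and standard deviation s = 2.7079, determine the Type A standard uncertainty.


The standard uncertainty for Type A evaluation is u = s / sqrt(n).
u = 2.7079 / sqrt(16)
u = 2.7079 / 4.0
u = 0.677

0.677


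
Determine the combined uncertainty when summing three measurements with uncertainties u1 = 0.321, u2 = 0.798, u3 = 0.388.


For a sum of independent quantities, uc = sqrt(u1^2 + u2^2 + u3^2).
uc = sqrt(0.321^2 + 0.798^2 + 0.388^2)
uc = sqrt(0.103041 + 0.636804 + 0.150544)
uc = 0.9436

0.9436


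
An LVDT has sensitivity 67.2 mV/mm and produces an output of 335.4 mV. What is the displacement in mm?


Displacement = Vout / sensitivity.
d = 335.4 / 67.2
d = 4.991 mm

4.991 mm


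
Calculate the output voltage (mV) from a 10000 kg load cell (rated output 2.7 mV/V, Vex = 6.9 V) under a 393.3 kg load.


Vout = rated_output * Vex * (load / capacity).
Vout = 2.7 * 6.9 * (393.3 / 10000)
Vout = 2.7 * 6.9 * 0.03933
Vout = 0.733 mV

0.733 mV


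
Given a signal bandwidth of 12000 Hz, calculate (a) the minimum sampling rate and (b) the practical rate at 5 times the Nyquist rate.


By Nyquist theorem, fs_min = 2 * fmax.
fs_min = 2 * 12000 = 24000 Hz
Practical rate = 5 * fs_min = 5 * 24000 = 120000 Hz

fs_min = 24000 Hz, fs_practical = 120000 Hz


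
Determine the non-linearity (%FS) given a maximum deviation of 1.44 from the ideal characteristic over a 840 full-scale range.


Linearity error = (max deviation / full scale) * 100%.
Linearity = (1.44 / 840) * 100
Linearity = 0.171 %FS

0.171 %FS


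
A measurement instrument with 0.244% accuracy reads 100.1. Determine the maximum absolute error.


Absolute error = (accuracy% / 100) * reading.
Error = (0.244 / 100) * 100.1
Error = 0.00244 * 100.1
Error = 0.2442

0.2442


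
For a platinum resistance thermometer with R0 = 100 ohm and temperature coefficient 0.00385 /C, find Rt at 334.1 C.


The RTD equation: Rt = R0 * (1 + alpha * T).
Rt = 100 * (1 + 0.00385 * 334.1)
Rt = 100 * (1 + 1.286285)
Rt = 100 * 2.286285
Rt = 228.629 ohm

228.629 ohm


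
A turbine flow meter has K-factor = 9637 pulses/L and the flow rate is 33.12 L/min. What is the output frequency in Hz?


Frequency = K * Q / 60 (converting L/min to L/s).
f = 9637 * 33.12 / 60
f = 319177.44 / 60
f = 5319.62 Hz

5319.62 Hz


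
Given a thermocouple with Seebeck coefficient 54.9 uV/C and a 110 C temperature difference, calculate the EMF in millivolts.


The thermocouple output V = sensitivity * dT.
V = 54.9 uV/C * 110 C
V = 6039.0 uV
V = 6.039 mV

6.039 mV


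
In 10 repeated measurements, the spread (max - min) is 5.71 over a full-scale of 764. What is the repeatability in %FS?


Repeatability = (spread / full scale) * 100%.
R = (5.71 / 764) * 100
R = 0.747 %FS

0.747 %FS


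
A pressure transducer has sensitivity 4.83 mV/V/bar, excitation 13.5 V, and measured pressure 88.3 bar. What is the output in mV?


Output = sensitivity * Vex * P.
Vout = 4.83 * 13.5 * 88.3
Vout = 65.205 * 88.3
Vout = 5757.6 mV

5757.6 mV


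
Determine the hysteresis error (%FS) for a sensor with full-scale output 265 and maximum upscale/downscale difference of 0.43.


Hysteresis = (max difference / full scale) * 100%.
H = (0.43 / 265) * 100
H = 0.162 %FS

0.162 %FS


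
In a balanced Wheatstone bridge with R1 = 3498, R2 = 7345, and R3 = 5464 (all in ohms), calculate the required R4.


At balance: R1*R4 = R2*R3, so R4 = R2*R3/R1.
R4 = 7345 * 5464 / 3498
R4 = 40133080 / 3498
R4 = 11473.15 ohm

11473.15 ohm


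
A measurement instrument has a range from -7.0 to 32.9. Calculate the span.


Span = upper range - lower range.
Span = 32.9 - (-7.0)
Span = 39.9

39.9


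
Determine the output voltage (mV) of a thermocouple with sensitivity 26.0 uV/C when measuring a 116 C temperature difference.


The thermocouple output V = sensitivity * dT.
V = 26.0 uV/C * 116 C
V = 3016.0 uV
V = 3.016 mV

3.016 mV


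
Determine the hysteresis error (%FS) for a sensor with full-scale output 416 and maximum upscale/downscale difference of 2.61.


Hysteresis = (max difference / full scale) * 100%.
H = (2.61 / 416) * 100
H = 0.627 %FS

0.627 %FS


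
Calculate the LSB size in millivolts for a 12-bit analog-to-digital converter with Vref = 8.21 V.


The resolution (LSB) of an ADC is Vref / 2^n.
LSB = 8.21 / 2^12
LSB = 8.21 / 4096
LSB = 0.00200439 V = 2.00439453 mV

2.00439453 mV


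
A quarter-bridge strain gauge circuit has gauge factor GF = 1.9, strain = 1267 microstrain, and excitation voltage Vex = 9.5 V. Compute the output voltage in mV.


Quarter bridge output: Vout = (GF * epsilon * Vex) / 4.
Vout = (1.9 * 1267e-6 * 9.5) / 4
Vout = 0.02286935 / 4 V
Vout = 0.00571734 V = 5.7173 mV

5.7173 mV


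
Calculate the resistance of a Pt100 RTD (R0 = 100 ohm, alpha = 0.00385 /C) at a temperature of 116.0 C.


The RTD equation: Rt = R0 * (1 + alpha * T).
Rt = 100 * (1 + 0.00385 * 116.0)
Rt = 100 * (1 + 0.4466)
Rt = 100 * 1.4466
Rt = 144.66 ohm

144.66 ohm
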